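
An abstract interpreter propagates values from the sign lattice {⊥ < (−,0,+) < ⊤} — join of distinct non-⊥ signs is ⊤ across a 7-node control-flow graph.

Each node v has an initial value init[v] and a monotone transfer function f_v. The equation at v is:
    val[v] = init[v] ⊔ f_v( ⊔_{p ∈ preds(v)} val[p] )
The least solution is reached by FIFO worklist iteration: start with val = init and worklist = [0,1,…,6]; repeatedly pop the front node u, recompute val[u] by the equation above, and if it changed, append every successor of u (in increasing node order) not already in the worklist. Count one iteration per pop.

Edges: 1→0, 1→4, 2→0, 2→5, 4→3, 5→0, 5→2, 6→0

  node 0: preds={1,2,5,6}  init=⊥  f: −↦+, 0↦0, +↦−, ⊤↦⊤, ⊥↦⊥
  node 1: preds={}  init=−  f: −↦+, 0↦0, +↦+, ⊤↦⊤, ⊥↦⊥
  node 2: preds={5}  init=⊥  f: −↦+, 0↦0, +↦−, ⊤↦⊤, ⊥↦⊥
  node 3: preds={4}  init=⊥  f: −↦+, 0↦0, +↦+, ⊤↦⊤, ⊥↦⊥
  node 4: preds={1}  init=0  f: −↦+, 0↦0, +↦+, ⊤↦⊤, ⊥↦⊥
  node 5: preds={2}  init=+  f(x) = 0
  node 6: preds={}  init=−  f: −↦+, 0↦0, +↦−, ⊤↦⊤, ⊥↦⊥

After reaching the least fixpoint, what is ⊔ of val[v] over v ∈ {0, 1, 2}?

Iteration log — 12 steps:
  step 1. node 0  ⊔preds=⊤  new=⊤  old=⊥  +wl: 
  step 2. node 1  ⊔preds=⊥  new=−  stable
  step 3. node 2  ⊔preds=+  new=−  old=⊥  +wl: 0
  step 4. node 3  ⊔preds=0  new=0  old=⊥  +wl: 
  step 5. node 4  ⊔preds=−  new=⊤  old=0  +wl: 3
  step 6. node 5  ⊔preds=−  new=⊤  old=+  +wl: 2
  step 7. node 6  ⊔preds=⊥  new=−  stable
  step 8. node 0  ⊔preds=⊤  new=⊤  stable
  step 9. node 3  ⊔preds=⊤  new=⊤  old=0  +wl: 
  step 10. node 2  ⊔preds=⊤  new=⊤  old=−  +wl: 0,5
  step 11. node 0  ⊔preds=⊤  new=⊤  stable
  step 12. node 5  ⊔preds=⊤  new=⊤  stable

Least fixpoint reached:
  node 0: ⊤
  node 1: −
  node 2: ⊤
  node 3: ⊤
  node 4: ⊤
  node 5: ⊤
  node 6: −

⊤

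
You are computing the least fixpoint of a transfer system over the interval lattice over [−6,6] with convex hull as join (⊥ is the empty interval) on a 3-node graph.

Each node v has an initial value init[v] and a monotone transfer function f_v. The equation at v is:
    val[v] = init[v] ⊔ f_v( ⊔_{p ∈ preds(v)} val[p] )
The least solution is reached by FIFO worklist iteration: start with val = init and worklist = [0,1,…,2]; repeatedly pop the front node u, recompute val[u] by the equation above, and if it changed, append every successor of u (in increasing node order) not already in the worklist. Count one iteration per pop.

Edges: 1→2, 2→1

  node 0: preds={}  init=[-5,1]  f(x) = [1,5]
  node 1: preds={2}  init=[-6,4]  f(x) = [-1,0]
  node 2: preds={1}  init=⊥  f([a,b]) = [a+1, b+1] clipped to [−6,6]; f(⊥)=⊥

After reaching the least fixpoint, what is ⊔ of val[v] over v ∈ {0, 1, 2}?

[-6,5]

Worklist (4 pops):
  #1 pop 0: in=⊥ → [-5,5] (was [-5,1]); enqueue []
  #2 pop 1: in=⊥ → [-6,4] (no change)
  #3 pop 2: in=[-6,4] → [-5,5] (was ⊥); enqueue [1]
  #4 pop 1: in=[-5,5] → [-6,4] (no change)

Fixpoint:
  val[0] = [-5,5]
  val[1] = [-6,4]
  val[2] = [-5,5]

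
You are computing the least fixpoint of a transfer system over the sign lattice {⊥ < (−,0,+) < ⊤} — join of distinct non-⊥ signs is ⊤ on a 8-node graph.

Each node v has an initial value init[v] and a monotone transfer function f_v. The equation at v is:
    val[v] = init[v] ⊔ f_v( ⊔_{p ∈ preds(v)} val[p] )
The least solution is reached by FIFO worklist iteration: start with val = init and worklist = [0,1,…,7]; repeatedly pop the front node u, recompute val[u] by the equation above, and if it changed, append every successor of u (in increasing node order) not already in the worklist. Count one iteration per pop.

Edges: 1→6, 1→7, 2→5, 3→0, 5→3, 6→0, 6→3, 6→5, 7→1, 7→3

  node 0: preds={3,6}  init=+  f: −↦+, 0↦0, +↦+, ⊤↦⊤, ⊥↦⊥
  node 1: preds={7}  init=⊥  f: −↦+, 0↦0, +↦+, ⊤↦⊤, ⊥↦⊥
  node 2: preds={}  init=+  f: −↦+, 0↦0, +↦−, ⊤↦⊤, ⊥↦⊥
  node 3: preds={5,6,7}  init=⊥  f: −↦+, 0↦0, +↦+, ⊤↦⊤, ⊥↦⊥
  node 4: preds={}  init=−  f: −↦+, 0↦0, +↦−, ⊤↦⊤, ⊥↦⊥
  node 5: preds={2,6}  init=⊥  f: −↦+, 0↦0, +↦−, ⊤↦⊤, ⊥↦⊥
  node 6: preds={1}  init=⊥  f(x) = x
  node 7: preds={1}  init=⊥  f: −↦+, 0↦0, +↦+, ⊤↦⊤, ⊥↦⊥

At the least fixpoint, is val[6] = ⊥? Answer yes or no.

Trace (10 dequeues):
  [1] u=0 | in ⊥ | out + | ==
  [2] u=1 | in ⊥ | out ⊥ | ==
  [3] u=2 | in ⊥ | out + | ==
  [4] u=3 | in ⊥ | out ⊥ | ==
  [5] u=4 | in ⊥ | out − | ==
  [6] u=5 | in + | out − | prev ⊥ | push {3}
  [7] u=6 | in ⊥ | out ⊥ | ==
  [8] u=7 | in ⊥ | out ⊥ | ==
  [9] u=3 | in − | out + | prev ⊥ | push {0}
  [10] u=0 | in + | out + | ==

Converged values:
  [0] +
  [1] ⊥
  [2] +
  [3] +
  [4] −
  [5] −
  [6] ⊥
  [7] ⊥

yes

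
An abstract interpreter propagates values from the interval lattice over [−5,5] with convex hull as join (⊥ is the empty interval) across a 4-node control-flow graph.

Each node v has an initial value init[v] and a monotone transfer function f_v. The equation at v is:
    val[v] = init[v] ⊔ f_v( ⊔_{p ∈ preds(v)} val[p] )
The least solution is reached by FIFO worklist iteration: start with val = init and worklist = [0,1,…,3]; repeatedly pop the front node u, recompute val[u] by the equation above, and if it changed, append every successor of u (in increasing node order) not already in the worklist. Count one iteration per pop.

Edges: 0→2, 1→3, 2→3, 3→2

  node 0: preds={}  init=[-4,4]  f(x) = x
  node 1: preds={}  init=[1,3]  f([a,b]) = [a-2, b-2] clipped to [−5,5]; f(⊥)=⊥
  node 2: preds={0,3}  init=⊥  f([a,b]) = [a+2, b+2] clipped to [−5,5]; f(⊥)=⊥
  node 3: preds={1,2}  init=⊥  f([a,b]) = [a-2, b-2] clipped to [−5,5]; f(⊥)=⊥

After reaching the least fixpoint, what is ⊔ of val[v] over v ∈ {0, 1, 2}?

Trace (5 dequeues):
  [1] u=0 | in ⊥ | out [-4,4] | ==
  [2] u=1 | in ⊥ | out [1,3] | ==
  [3] u=2 | in [-4,4] | out [-2,5] | prev ⊥ | push {}
  [4] u=3 | in [-2,5] | out [-4,3] | prev ⊥ | push {2}
  [5] u=2 | in [-4,4] | out [-2,5] | ==

Converged values:
  [0] [-4,4]
  [1] [1,3]
  [2] [-2,5]
  [3] [-4,3]

[-4,5]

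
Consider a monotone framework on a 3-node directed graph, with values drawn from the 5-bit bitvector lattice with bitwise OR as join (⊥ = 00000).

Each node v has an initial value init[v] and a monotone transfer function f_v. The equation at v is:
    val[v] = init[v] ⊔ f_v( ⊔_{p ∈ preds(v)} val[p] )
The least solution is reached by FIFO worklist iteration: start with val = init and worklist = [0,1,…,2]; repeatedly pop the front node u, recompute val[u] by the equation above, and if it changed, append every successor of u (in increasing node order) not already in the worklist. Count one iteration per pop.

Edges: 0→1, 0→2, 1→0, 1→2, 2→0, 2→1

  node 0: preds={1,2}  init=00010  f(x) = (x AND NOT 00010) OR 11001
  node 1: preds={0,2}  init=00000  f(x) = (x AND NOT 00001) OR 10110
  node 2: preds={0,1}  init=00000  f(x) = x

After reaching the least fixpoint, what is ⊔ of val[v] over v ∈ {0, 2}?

Iteration log — 6 steps:
  step 1. node 0  ⊔preds=00000  new=11011  old=00010  +wl: 
  step 2. node 1  ⊔preds=11011  new=11110  old=00000  +wl: 0
  step 3. node 2  ⊔preds=11111  new=11111  old=00000  +wl: 1
  step 4. node 0  ⊔preds=11111  new=11111  old=11011  +wl: 2
  step 5. node 1  ⊔preds=11111  new=11110  stable
  step 6. node 2  ⊔preds=11111  new=11111  stable

Least fixpoint reached:
  node 0: 11111
  node 1: 11110
  node 2: 11111

11111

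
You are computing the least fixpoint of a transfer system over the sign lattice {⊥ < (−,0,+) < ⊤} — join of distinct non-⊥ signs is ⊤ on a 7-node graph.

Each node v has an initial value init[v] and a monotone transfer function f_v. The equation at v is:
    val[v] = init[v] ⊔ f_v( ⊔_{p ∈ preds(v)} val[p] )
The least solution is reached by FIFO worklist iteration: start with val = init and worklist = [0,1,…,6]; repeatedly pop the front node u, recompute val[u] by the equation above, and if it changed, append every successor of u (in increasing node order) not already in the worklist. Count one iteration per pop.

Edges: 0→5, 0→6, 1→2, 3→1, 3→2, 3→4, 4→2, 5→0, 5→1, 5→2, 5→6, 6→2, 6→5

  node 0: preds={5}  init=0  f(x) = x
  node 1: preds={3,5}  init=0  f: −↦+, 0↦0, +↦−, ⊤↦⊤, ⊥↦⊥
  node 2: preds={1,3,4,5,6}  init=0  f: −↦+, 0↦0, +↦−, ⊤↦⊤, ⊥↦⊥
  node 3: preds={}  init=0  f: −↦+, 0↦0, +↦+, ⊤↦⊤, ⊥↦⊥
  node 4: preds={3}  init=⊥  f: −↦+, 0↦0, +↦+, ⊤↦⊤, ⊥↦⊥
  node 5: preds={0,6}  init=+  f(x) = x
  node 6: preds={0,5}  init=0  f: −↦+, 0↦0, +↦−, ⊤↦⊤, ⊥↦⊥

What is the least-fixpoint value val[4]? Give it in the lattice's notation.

0

Worklist (11 pops):
  #1 pop 0: in=+ → ⊤ (was 0); enqueue []
  #2 pop 1: in=⊤ → ⊤ (was 0); enqueue []
  #3 pop 2: in=⊤ → ⊤ (was 0); enqueue []
  #4 pop 3: in=⊥ → 0 (no change)
  #5 pop 4: in=0 → 0 (was ⊥); enqueue [2]
  #6 pop 5: in=⊤ → ⊤ (was +); enqueue [0,1]
  #7 pop 6: in=⊤ → ⊤ (was 0); enqueue [5]
  #8 pop 2: in=⊤ → ⊤ (no change)
  #9 pop 0: in=⊤ → ⊤ (no change)
  #10 pop 1: in=⊤ → ⊤ (no change)
  #11 pop 5: in=⊤ → ⊤ (no change)

Fixpoint:
  val[0] = ⊤
  val[1] = ⊤
  val[2] = ⊤
  val[3] = 0
  val[4] = 0
  val[5] = ⊤
  val[6] = ⊤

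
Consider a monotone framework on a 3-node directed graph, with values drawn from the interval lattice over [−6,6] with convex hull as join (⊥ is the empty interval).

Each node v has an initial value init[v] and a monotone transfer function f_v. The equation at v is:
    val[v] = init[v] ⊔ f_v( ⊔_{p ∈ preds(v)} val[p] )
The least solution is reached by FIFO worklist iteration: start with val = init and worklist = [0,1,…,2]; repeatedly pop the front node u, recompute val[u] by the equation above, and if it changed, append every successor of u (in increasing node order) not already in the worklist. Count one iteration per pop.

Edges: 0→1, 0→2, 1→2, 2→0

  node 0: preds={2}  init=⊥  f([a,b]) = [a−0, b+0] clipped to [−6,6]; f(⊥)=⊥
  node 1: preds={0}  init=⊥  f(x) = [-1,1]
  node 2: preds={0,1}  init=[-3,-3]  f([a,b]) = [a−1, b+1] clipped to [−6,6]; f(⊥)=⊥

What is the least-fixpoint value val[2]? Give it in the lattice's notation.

[-6,6]

Trace (18 dequeues):
  [1] u=0 | in [-3,-3] | out [-3,-3] | prev ⊥ | push {}
  [2] u=1 | in [-3,-3] | out [-1,1] | prev ⊥ | push {}
  [3] u=2 | in [-3,1] | out [-4,2] | prev [-3,-3] | push {0}
  [4] u=0 | in [-4,2] | out [-4,2] | prev [-3,-3] | push {1,2}
  [5] u=1 | in [-4,2] | out [-1,1] | ==
  [6] u=2 | in [-4,2] | out [-5,3] | prev [-4,2] | push {0}
  [7] u=0 | in [-5,3] | out [-5,3] | prev [-4,2] | push {1,2}
  [8] u=1 | in [-5,3] | out [-1,1] | ==
  [9] u=2 | in [-5,3] | out [-6,4] | prev [-5,3] | push {0}
  [10] u=0 | in [-6,4] | out [-6,4] | prev [-5,3] | push {1,2}
  [11] u=1 | in [-6,4] | out [-1,1] | ==
  [12] u=2 | in [-6,4] | out [-6,5] | prev [-6,4] | push {0}
  [13] u=0 | in [-6,5] | out [-6,5] | prev [-6,4] | push {1,2}
  [14] u=1 | in [-6,5] | out [-1,1] | ==
  [15] u=2 | in [-6,5] | out [-6,6] | prev [-6,5] | push {0}
  [16] u=0 | in [-6,6] | out [-6,6] | prev [-6,5] | push {1,2}
  [17] u=1 | in [-6,6] | out [-1,1] | ==
  [18] u=2 | in [-6,6] | out [-6,6] | ==

Converged values:
  [0] [-6,6]
  [1] [-1,1]
  [2] [-6,6]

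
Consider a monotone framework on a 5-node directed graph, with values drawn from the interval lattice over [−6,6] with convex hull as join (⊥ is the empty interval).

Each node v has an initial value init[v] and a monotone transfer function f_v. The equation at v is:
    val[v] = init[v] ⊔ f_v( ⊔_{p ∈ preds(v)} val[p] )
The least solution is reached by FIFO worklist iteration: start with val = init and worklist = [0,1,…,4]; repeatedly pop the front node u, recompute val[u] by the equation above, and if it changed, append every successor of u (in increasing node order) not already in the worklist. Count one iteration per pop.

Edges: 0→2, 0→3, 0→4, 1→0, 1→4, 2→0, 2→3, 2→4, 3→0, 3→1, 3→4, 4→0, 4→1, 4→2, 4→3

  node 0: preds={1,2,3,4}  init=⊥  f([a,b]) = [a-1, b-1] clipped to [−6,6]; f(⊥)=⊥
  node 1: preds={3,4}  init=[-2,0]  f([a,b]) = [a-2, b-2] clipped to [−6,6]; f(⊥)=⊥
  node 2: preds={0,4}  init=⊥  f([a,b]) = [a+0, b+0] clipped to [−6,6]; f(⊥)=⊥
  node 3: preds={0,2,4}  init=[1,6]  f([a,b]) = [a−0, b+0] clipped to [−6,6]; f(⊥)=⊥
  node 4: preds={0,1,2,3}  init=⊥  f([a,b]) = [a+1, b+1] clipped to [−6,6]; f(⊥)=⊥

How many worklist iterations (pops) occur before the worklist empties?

Worklist (19 pops):
  #1 pop 0: in=[-2,6] → [-3,5] (was ⊥); enqueue []
  #2 pop 1: in=[1,6] → [-2,4] (was [-2,0]); enqueue [0]
  #3 pop 2: in=[-3,5] → [-3,5] (was ⊥); enqueue []
  #4 pop 3: in=[-3,5] → [-3,6] (was [1,6]); enqueue [1]
  #5 pop 4: in=[-3,6] → [-2,6] (was ⊥); enqueue [2,3]
  #6 pop 0: in=[-3,6] → [-4,5] (was [-3,5]); enqueue [4]
  #7 pop 1: in=[-3,6] → [-5,4] (was [-2,4]); enqueue [0]
  #8 pop 2: in=[-4,6] → [-4,6] (was [-3,5]); enqueue []
  #9 pop 3: in=[-4,6] → [-4,6] (was [-3,6]); enqueue [1]
  #10 pop 4: in=[-5,6] → [-4,6] (was [-2,6]); enqueue [2,3]
  #11 pop 0: in=[-5,6] → [-6,5] (was [-4,5]); enqueue [4]
  #12 pop 1: in=[-4,6] → [-6,4] (was [-5,4]); enqueue [0]
  #13 pop 2: in=[-6,6] → [-6,6] (was [-4,6]); enqueue []
  #14 pop 3: in=[-6,6] → [-6,6] (was [-4,6]); enqueue [1]
  #15 pop 4: in=[-6,6] → [-5,6] (was [-4,6]); enqueue [2,3]
  #16 pop 0: in=[-6,6] → [-6,5] (no change)
  #17 pop 1: in=[-6,6] → [-6,4] (no change)
  #18 pop 2: in=[-6,6] → [-6,6] (no change)
  #19 pop 3: in=[-6,6] → [-6,6] (no change)

Fixpoint:
  val[0] = [-6,5]
  val[1] = [-6,4]
  val[2] = [-6,6]
  val[3] = [-6,6]
  val[4] = [-5,6]

19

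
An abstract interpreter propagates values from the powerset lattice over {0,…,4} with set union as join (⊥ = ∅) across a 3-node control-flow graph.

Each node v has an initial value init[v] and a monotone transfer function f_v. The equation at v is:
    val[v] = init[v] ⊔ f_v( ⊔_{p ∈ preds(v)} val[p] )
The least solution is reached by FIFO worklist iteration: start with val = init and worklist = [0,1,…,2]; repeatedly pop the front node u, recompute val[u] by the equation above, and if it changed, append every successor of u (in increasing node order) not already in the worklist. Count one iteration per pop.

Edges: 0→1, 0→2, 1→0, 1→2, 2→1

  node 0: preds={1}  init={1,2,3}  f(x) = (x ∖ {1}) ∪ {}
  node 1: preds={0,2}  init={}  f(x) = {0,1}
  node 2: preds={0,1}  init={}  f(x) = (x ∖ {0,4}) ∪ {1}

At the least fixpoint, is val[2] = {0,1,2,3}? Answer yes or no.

Trace (6 dequeues):
  [1] u=0 | in {} | out {1,2,3} | ==
  [2] u=1 | in {1,2,3} | out {0,1} | prev {} | push {0}
  [3] u=2 | in {0,1,2,3} | out {1,2,3} | prev {} | push {1}
  [4] u=0 | in {0,1} | out {0,1,2,3} | prev {1,2,3} | push {2}
  [5] u=1 | in {0,1,2,3} | out {0,1} | ==
  [6] u=2 | in {0,1,2,3} | out {1,2,3} | ==

Converged values:
  [0] {0,1,2,3}
  [1] {0,1}
  [2] {1,2,3}

no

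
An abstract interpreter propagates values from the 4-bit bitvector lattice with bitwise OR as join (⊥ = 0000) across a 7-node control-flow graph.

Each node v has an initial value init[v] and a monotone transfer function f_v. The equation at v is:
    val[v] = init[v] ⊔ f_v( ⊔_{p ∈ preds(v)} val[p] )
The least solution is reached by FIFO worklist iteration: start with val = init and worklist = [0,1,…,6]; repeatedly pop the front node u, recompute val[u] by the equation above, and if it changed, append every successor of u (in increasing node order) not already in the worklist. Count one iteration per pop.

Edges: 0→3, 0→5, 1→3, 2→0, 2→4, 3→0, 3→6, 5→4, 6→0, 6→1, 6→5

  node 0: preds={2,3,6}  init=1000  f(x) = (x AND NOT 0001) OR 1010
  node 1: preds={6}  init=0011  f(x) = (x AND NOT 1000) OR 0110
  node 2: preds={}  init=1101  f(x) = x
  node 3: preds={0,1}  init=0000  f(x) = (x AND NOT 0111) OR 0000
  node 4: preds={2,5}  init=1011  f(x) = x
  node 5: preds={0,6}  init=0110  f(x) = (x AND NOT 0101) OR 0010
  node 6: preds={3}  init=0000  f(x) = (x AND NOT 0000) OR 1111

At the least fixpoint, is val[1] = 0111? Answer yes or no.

yes

Iteration log — 11 steps:
  step 1. node 0  ⊔preds=1101  new=1110  old=1000  +wl: 
  step 2. node 1  ⊔preds=0000  new=0111  old=0011  +wl: 
  step 3. node 2  ⊔preds=0000  new=1101  stable
  step 4. node 3  ⊔preds=1111  new=1000  old=0000  +wl: 0
  step 5. node 4  ⊔preds=1111  new=1111  old=1011  +wl: 
  step 6. node 5  ⊔preds=1110  new=1110  old=0110  +wl: 4
  step 7. node 6  ⊔preds=1000  new=1111  old=0000  +wl: 1,5
  step 8. node 0  ⊔preds=1111  new=1110  stable
  step 9. node 4  ⊔preds=1111  new=1111  stable
  step 10. node 1  ⊔preds=1111  new=0111  stable
  step 11. node 5  ⊔preds=1111  new=1110  stable

Least fixpoint reached:
  node 0: 1110
  node 1: 0111
  node 2: 1101
  node 3: 1000
  node 4: 1111
  node 5: 1110
  node 6: 1111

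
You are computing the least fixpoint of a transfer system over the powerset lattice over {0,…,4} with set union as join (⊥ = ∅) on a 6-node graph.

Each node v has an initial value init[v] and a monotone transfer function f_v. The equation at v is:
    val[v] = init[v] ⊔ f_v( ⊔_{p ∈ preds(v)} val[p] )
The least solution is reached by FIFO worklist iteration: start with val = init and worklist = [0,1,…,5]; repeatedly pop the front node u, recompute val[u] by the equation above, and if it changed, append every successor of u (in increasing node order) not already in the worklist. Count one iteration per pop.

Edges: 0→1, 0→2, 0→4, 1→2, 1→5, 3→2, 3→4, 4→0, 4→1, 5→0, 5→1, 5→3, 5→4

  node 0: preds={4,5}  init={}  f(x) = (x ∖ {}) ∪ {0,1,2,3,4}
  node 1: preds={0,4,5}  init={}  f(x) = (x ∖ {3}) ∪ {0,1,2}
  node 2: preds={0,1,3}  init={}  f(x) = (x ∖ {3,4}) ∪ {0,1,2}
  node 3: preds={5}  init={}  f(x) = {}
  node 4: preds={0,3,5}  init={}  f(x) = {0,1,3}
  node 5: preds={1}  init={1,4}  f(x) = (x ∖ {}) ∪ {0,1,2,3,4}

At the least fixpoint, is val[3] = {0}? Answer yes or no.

no

Trace (10 dequeues):
  [1] u=0 | in {1,4} | out {0,1,2,3,4} | prev {} | push {}
  [2] u=1 | in {0,1,2,3,4} | out {0,1,2,4} | prev {} | push {}
  [3] u=2 | in {0,1,2,3,4} | out {0,1,2} | prev {} | push {}
  [4] u=3 | in {1,4} | out {} | ==
  [5] u=4 | in {0,1,2,3,4} | out {0,1,3} | prev {} | push {0,1}
  [6] u=5 | in {0,1,2,4} | out {0,1,2,3,4} | prev {1,4} | push {3,4}
  [7] u=0 | in {0,1,2,3,4} | out {0,1,2,3,4} | ==
  [8] u=1 | in {0,1,2,3,4} | out {0,1,2,4} | ==
  [9] u=3 | in {0,1,2,3,4} | out {} | ==
  [10] u=4 | in {0,1,2,3,4} | out {0,1,3} | ==

Converged values:
  [0] {0,1,2,3,4}
  [1] {0,1,2,4}
  [2] {0,1,2}
  [3] {}
  [4] {0,1,3}
  [5] {0,1,2,3,4}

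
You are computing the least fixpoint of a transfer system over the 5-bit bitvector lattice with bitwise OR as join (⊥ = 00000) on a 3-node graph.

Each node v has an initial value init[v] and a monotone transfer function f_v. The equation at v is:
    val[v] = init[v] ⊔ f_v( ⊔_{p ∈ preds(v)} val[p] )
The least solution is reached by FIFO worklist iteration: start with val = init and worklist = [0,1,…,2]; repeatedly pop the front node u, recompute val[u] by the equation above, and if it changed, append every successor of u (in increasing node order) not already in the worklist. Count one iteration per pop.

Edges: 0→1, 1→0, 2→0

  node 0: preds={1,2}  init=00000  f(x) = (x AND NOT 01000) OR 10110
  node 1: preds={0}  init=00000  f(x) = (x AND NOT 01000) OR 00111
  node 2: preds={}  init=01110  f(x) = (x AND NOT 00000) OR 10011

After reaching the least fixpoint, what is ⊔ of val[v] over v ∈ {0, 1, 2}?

Worklist (5 pops):
  #1 pop 0: in=01110 → 10110 (was 00000); enqueue []
  #2 pop 1: in=10110 → 10111 (was 00000); enqueue [0]
  #3 pop 2: in=00000 → 11111 (was 01110); enqueue []
  #4 pop 0: in=11111 → 10111 (was 10110); enqueue [1]
  #5 pop 1: in=10111 → 10111 (no change)

Fixpoint:
  val[0] = 10111
  val[1] = 10111
  val[2] = 11111

11111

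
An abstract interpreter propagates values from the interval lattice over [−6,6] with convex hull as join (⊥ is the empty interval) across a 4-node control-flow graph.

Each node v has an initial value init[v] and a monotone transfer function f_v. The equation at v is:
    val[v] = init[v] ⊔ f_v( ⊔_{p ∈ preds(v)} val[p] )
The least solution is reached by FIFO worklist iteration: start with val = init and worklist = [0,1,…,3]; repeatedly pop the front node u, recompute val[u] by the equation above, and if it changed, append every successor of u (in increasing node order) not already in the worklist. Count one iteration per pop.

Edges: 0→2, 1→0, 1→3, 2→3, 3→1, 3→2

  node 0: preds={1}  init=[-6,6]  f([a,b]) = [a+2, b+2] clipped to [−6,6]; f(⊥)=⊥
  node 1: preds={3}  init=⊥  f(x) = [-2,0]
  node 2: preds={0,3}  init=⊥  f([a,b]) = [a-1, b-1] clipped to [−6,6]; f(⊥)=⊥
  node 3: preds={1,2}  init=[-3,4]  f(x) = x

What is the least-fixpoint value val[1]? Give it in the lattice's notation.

[-2,0]

Worklist (7 pops):
  #1 pop 0: in=⊥ → [-6,6] (no change)
  #2 pop 1: in=[-3,4] → [-2,0] (was ⊥); enqueue [0]
  #3 pop 2: in=[-6,6] → [-6,5] (was ⊥); enqueue []
  #4 pop 3: in=[-6,5] → [-6,5] (was [-3,4]); enqueue [1,2]
  #5 pop 0: in=[-2,0] → [-6,6] (no change)
  #6 pop 1: in=[-6,5] → [-2,0] (no change)
  #7 pop 2: in=[-6,6] → [-6,5] (no change)

Fixpoint:
  val[0] = [-6,6]
  val[1] = [-2,0]
  val[2] = [-6,5]
  val[3] = [-6,5]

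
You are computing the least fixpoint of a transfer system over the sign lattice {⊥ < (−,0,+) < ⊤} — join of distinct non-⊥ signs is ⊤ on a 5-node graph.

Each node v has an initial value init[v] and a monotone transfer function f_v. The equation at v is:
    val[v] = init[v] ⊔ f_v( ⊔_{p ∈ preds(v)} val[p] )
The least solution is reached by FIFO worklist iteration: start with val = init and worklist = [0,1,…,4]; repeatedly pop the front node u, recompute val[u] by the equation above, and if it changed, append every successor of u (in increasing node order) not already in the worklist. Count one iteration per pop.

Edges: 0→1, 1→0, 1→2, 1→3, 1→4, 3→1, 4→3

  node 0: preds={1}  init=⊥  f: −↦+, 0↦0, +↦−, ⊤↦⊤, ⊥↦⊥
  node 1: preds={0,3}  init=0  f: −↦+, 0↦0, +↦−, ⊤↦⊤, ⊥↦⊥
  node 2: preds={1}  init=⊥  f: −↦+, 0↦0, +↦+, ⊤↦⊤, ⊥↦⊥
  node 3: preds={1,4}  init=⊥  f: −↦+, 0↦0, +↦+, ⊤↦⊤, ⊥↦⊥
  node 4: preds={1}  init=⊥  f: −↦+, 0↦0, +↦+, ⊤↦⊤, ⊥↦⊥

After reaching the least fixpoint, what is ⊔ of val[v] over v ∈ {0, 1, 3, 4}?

Iteration log — 7 steps:
  step 1. node 0  ⊔preds=0  new=0  old=⊥  +wl: 
  step 2. node 1  ⊔preds=0  new=0  stable
  step 3. node 2  ⊔preds=0  new=0  old=⊥  +wl: 
  step 4. node 3  ⊔preds=0  new=0  old=⊥  +wl: 1
  step 5. node 4  ⊔preds=0  new=0  old=⊥  +wl: 3
  step 6. node 1  ⊔preds=0  new=0  stable
  step 7. node 3  ⊔preds=0  new=0  stable

Least fixpoint reached:
  node 0: 0
  node 1: 0
  node 2: 0
  node 3: 0
  node 4: 0

0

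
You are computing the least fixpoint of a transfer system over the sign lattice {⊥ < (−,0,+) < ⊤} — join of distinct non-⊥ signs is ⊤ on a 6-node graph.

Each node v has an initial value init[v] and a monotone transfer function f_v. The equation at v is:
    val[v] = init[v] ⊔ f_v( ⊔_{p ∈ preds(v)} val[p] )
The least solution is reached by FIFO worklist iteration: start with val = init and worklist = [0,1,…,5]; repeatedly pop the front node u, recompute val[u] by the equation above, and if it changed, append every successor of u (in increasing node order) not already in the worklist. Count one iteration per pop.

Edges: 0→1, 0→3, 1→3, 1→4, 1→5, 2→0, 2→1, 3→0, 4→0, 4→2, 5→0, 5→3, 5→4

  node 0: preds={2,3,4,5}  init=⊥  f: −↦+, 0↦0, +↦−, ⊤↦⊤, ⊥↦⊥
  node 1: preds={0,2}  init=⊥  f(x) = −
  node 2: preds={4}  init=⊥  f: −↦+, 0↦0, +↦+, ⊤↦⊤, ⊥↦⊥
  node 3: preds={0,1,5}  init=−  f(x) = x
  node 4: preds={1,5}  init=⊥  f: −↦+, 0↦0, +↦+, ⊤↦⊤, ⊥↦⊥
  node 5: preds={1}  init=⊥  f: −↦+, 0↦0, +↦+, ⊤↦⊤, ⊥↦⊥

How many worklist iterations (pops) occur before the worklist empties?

15

Worklist (15 pops):
  #1 pop 0: in=− → + (was ⊥); enqueue []
  #2 pop 1: in=+ → − (was ⊥); enqueue []
  #3 pop 2: in=⊥ → ⊥ (no change)
  #4 pop 3: in=⊤ → ⊤ (was −); enqueue [0]
  #5 pop 4: in=− → + (was ⊥); enqueue [2]
  #6 pop 5: in=− → + (was ⊥); enqueue [3,4]
  #7 pop 0: in=⊤ → ⊤ (was +); enqueue [1]
  #8 pop 2: in=+ → + (was ⊥); enqueue [0]
  #9 pop 3: in=⊤ → ⊤ (no change)
  #10 pop 4: in=⊤ → ⊤ (was +); enqueue [2]
  #11 pop 1: in=⊤ → − (no change)
  #12 pop 0: in=⊤ → ⊤ (no change)
  #13 pop 2: in=⊤ → ⊤ (was +); enqueue [0,1]
  #14 pop 0: in=⊤ → ⊤ (no change)
  #15 pop 1: in=⊤ → − (no change)

Fixpoint:
  val[0] = ⊤
  val[1] = −
  val[2] = ⊤
  val[3] = ⊤
  val[4] = ⊤
  val[5] = +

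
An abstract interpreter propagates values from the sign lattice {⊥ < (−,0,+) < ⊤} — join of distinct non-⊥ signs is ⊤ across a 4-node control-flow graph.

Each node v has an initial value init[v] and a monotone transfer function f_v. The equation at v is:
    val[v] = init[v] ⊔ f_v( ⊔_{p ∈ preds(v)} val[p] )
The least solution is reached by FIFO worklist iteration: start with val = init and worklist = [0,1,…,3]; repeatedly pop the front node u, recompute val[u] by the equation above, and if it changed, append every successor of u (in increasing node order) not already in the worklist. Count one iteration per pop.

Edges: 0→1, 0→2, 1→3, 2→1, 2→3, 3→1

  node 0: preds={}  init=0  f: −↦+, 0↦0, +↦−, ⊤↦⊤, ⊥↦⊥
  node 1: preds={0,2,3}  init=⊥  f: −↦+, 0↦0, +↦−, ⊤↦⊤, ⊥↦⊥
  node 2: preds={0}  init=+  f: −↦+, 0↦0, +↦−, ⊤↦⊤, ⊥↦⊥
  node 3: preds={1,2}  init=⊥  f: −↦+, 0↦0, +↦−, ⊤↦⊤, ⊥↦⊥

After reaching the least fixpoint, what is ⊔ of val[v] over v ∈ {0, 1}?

Worklist (5 pops):
  #1 pop 0: in=⊥ → 0 (no change)
  #2 pop 1: in=⊤ → ⊤ (was ⊥); enqueue []
  #3 pop 2: in=0 → ⊤ (was +); enqueue [1]
  #4 pop 3: in=⊤ → ⊤ (was ⊥); enqueue []
  #5 pop 1: in=⊤ → ⊤ (no change)

Fixpoint:
  val[0] = 0
  val[1] = ⊤
  val[2] = ⊤
  val[3] = ⊤

⊤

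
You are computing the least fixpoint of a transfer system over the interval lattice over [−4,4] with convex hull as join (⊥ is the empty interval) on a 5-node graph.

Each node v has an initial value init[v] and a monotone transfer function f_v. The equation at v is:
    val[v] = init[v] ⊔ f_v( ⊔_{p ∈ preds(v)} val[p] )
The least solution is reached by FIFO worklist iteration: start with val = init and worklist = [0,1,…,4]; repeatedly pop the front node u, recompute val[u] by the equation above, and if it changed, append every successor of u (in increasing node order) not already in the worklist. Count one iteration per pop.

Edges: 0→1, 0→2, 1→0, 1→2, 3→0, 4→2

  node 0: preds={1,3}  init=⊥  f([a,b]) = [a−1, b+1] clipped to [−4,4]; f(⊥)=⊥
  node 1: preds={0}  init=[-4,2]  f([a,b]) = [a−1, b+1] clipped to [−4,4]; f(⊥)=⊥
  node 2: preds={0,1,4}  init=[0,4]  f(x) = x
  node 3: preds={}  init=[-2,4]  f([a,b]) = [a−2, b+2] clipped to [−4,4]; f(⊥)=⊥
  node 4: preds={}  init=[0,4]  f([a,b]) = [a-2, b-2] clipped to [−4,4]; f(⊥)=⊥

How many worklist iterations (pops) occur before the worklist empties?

Iteration log — 6 steps:
  step 1. node 0  ⊔preds=[-4,4]  new=[-4,4]  old=⊥  +wl: 
  step 2. node 1  ⊔preds=[-4,4]  new=[-4,4]  old=[-4,2]  +wl: 0
  step 3. node 2  ⊔preds=[-4,4]  new=[-4,4]  old=[0,4]  +wl: 
  step 4. node 3  ⊔preds=⊥  new=[-2,4]  stable
  step 5. node 4  ⊔preds=⊥  new=[0,4]  stable
  step 6. node 0  ⊔preds=[-4,4]  new=[-4,4]  stable

Least fixpoint reached:
  node 0: [-4,4]
  node 1: [-4,4]
  node 2: [-4,4]
  node 3: [-2,4]
  node 4: [0,4]

6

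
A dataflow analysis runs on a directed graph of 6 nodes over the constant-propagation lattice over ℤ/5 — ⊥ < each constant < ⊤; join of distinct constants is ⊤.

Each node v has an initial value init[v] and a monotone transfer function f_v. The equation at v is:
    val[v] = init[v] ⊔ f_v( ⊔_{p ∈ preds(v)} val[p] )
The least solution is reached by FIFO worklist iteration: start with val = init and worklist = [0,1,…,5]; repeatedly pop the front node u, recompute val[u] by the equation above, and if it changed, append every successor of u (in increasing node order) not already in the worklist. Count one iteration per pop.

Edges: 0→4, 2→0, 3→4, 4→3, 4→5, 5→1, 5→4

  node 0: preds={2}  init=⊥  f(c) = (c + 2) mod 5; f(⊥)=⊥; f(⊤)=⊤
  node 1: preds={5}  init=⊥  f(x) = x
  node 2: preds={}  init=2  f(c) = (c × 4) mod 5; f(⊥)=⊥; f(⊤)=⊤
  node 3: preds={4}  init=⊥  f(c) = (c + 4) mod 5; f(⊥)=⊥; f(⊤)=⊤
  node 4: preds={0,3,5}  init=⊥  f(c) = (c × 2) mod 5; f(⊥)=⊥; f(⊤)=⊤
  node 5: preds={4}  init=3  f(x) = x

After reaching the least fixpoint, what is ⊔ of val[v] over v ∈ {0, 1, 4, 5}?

⊤

Trace (9 dequeues):
  [1] u=0 | in 2 | out 4 | prev ⊥ | push {}
  [2] u=1 | in 3 | out 3 | prev ⊥ | push {}
  [3] u=2 | in ⊥ | out 2 | ==
  [4] u=3 | in ⊥ | out ⊥ | ==
  [5] u=4 | in ⊤ | out ⊤ | prev ⊥ | push {3}
  [6] u=5 | in ⊤ | out ⊤ | prev 3 | push {1,4}
  [7] u=3 | in ⊤ | out ⊤ | prev ⊥ | push {}
  [8] u=1 | in ⊤ | out ⊤ | prev 3 | push {}
  [9] u=4 | in ⊤ | out ⊤ | ==

Converged values:
  [0] 4
  [1] ⊤
  [2] 2
  [3] ⊤
  [4] ⊤
  [5] ⊤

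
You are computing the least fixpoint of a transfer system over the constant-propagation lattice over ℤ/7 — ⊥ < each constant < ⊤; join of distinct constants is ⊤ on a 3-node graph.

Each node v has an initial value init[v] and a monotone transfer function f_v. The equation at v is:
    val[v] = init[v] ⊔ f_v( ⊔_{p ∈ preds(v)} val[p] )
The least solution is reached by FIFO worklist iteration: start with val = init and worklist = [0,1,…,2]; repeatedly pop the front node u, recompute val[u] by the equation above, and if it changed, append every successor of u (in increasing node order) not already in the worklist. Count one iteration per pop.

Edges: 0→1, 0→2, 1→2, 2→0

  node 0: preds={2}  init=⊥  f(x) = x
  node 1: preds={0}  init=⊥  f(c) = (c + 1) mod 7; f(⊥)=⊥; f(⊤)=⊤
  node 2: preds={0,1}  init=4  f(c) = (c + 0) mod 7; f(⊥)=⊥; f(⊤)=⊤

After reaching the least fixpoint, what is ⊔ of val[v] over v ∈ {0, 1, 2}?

Worklist (6 pops):
  #1 pop 0: in=4 → 4 (was ⊥); enqueue []
  #2 pop 1: in=4 → 5 (was ⊥); enqueue []
  #3 pop 2: in=⊤ → ⊤ (was 4); enqueue [0]
  #4 pop 0: in=⊤ → ⊤ (was 4); enqueue [1,2]
  #5 pop 1: in=⊤ → ⊤ (was 5); enqueue []
  #6 pop 2: in=⊤ → ⊤ (no change)

Fixpoint:
  val[0] = ⊤
  val[1] = ⊤
  val[2] = ⊤

⊤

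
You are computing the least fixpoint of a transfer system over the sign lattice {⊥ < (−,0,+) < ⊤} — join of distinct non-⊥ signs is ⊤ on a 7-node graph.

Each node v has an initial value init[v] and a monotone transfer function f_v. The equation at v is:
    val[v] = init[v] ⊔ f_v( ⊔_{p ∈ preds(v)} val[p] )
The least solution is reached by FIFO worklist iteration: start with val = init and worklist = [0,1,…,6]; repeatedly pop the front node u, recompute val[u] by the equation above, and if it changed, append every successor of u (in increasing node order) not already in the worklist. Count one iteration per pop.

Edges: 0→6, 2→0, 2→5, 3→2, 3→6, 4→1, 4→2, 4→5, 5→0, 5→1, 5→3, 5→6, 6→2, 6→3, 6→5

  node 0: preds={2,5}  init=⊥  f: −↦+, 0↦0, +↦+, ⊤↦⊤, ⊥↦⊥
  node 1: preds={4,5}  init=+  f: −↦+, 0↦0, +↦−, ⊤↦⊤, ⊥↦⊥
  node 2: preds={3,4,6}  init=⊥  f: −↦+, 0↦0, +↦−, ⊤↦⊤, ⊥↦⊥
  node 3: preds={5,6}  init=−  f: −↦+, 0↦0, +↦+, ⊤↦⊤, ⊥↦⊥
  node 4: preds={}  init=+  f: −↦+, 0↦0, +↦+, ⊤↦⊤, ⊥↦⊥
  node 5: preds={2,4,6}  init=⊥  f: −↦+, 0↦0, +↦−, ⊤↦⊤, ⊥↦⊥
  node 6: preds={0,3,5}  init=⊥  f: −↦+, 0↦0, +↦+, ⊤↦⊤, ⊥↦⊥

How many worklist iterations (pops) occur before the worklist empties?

13

Worklist (13 pops):
  #1 pop 0: in=⊥ → ⊥ (no change)
  #2 pop 1: in=+ → ⊤ (was +); enqueue []
  #3 pop 2: in=⊤ → ⊤ (was ⊥); enqueue [0]
  #4 pop 3: in=⊥ → − (no change)
  #5 pop 4: in=⊥ → + (no change)
  #6 pop 5: in=⊤ → ⊤ (was ⊥); enqueue [1,3]
  #7 pop 6: in=⊤ → ⊤ (was ⊥); enqueue [2,5]
  #8 pop 0: in=⊤ → ⊤ (was ⊥); enqueue [6]
  #9 pop 1: in=⊤ → ⊤ (no change)
  #10 pop 3: in=⊤ → ⊤ (was −); enqueue []
  #11 pop 2: in=⊤ → ⊤ (no change)
  #12 pop 5: in=⊤ → ⊤ (no change)
  #13 pop 6: in=⊤ → ⊤ (no change)

Fixpoint:
  val[0] = ⊤
  val[1] = ⊤
  val[2] = ⊤
  val[3] = ⊤
  val[4] = +
  val[5] = ⊤
  val[6] = ⊤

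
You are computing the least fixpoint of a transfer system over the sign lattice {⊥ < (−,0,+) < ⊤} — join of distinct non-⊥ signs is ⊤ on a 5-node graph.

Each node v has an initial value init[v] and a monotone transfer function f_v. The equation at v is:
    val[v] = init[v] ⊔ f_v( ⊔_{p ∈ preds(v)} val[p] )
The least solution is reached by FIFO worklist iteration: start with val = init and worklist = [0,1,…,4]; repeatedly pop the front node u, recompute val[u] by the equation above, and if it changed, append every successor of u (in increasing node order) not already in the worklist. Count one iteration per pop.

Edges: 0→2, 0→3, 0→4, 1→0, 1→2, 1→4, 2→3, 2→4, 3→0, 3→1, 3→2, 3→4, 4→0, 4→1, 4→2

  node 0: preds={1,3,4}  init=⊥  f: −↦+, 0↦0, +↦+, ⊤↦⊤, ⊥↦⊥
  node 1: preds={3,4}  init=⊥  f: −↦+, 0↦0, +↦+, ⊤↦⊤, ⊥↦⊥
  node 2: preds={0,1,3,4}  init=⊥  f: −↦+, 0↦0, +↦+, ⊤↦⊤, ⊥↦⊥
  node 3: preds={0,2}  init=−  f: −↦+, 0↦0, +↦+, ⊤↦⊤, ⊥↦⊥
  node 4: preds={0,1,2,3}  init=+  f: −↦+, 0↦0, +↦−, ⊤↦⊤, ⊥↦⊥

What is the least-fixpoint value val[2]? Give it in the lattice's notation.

⊤

Trace (8 dequeues):
  [1] u=0 | in ⊤ | out ⊤ | prev ⊥ | push {}
  [2] u=1 | in ⊤ | out ⊤ | prev ⊥ | push {0}
  [3] u=2 | in ⊤ | out ⊤ | prev ⊥ | push {}
  [4] u=3 | in ⊤ | out ⊤ | prev − | push {1,2}
  [5] u=4 | in ⊤ | out ⊤ | prev + | push {}
  [6] u=0 | in ⊤ | out ⊤ | ==
  [7] u=1 | in ⊤ | out ⊤ | ==
  [8] u=2 | in ⊤ | out ⊤ | ==

Converged values:
  [0] ⊤
  [1] ⊤
  [2] ⊤
  [3] ⊤
  [4] ⊤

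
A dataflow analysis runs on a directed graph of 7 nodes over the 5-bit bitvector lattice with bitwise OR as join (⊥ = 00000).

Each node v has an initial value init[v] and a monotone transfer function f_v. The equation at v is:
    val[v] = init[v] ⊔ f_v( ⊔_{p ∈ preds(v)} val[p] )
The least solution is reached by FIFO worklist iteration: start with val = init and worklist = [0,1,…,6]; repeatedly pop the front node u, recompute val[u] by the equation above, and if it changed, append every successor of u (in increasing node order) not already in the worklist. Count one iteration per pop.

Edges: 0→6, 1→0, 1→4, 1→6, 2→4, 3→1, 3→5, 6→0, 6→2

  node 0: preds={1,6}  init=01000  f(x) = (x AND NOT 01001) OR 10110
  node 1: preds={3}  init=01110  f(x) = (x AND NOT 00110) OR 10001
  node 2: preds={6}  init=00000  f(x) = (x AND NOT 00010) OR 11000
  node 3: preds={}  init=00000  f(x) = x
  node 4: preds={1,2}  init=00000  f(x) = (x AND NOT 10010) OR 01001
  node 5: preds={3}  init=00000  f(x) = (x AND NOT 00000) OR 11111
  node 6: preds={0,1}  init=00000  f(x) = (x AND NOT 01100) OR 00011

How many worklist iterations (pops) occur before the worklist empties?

10

Worklist (10 pops):
  #1 pop 0: in=01110 → 11110 (was 01000); enqueue []
  #2 pop 1: in=00000 → 11111 (was 01110); enqueue [0]
  #3 pop 2: in=00000 → 11000 (was 00000); enqueue []
  #4 pop 3: in=00000 → 00000 (no change)
  #5 pop 4: in=11111 → 01101 (was 00000); enqueue []
  #6 pop 5: in=00000 → 11111 (was 00000); enqueue []
  #7 pop 6: in=11111 → 10011 (was 00000); enqueue [2]
  #8 pop 0: in=11111 → 11110 (no change)
  #9 pop 2: in=10011 → 11001 (was 11000); enqueue [4]
  #10 pop 4: in=11111 → 01101 (no change)

Fixpoint:
  val[0] = 11110
  val[1] = 11111
  val[2] = 11001
  val[3] = 00000
  val[4] = 01101
  val[5] = 11111
  val[6] = 10011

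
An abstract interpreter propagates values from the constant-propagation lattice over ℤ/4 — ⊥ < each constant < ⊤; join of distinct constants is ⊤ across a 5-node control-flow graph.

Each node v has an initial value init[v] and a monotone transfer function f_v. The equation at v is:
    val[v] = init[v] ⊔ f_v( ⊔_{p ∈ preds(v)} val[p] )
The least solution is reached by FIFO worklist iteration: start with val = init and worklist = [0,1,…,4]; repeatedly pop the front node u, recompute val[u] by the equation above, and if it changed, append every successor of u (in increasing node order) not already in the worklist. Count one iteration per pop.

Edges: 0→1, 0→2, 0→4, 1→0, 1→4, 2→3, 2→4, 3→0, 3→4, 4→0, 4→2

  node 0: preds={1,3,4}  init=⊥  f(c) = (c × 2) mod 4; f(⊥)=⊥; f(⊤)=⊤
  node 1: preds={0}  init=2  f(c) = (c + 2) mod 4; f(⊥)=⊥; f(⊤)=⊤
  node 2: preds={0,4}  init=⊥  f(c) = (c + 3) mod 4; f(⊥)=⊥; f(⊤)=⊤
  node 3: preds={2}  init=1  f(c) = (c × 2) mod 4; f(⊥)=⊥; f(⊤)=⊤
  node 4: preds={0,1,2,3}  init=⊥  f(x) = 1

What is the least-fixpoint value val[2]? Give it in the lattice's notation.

Worklist (7 pops):
  #1 pop 0: in=⊤ → ⊤ (was ⊥); enqueue []
  #2 pop 1: in=⊤ → ⊤ (was 2); enqueue [0]
  #3 pop 2: in=⊤ → ⊤ (was ⊥); enqueue []
  #4 pop 3: in=⊤ → ⊤ (was 1); enqueue []
  #5 pop 4: in=⊤ → 1 (was ⊥); enqueue [2]
  #6 pop 0: in=⊤ → ⊤ (no change)
  #7 pop 2: in=⊤ → ⊤ (no change)

Fixpoint:
  val[0] = ⊤
  val[1] = ⊤
  val[2] = ⊤
  val[3] = ⊤
  val[4] = 1

⊤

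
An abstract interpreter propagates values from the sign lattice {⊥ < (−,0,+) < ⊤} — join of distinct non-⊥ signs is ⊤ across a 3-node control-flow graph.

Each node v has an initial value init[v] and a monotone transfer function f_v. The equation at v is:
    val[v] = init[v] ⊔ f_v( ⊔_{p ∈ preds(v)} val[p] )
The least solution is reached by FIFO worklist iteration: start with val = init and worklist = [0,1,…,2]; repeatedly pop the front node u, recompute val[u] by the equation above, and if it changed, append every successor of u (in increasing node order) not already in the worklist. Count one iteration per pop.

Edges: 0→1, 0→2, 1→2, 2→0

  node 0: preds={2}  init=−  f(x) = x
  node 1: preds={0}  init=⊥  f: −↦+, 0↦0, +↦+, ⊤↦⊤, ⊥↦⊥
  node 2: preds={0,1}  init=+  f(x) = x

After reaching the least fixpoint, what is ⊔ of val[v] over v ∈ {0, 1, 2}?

⊤

Worklist (4 pops):
  #1 pop 0: in=+ → ⊤ (was −); enqueue []
  #2 pop 1: in=⊤ → ⊤ (was ⊥); enqueue []
  #3 pop 2: in=⊤ → ⊤ (was +); enqueue [0]
  #4 pop 0: in=⊤ → ⊤ (no change)

Fixpoint:
  val[0] = ⊤
  val[1] = ⊤
  val[2] = ⊤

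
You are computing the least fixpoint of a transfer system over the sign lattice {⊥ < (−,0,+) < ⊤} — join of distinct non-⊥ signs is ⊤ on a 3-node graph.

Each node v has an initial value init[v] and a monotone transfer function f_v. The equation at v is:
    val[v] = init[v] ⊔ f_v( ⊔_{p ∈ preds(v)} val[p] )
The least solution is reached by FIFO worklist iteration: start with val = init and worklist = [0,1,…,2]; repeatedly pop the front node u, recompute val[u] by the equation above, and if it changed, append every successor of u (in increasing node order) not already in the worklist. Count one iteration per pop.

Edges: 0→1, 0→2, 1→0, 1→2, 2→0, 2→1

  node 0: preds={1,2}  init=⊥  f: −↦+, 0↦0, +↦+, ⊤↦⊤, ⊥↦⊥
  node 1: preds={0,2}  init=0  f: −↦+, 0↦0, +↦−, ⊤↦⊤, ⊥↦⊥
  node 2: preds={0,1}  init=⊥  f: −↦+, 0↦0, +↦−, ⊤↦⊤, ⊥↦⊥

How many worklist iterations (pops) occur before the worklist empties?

5

Trace (5 dequeues):
  [1] u=0 | in 0 | out 0 | prev ⊥ | push {}
  [2] u=1 | in 0 | out 0 | ==
  [3] u=2 | in 0 | out 0 | prev ⊥ | push {0,1}
  [4] u=0 | in 0 | out 0 | ==
  [5] u=1 | in 0 | out 0 | ==

Converged values:
  [0] 0
  [1] 0
  [2] 0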